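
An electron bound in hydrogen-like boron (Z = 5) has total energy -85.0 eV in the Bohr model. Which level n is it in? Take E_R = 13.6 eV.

E_n = −E_R Z²/n² ⇒ n² = E_R Z²/(−E_n) = 13.6 × 5² / 85.0 ≈ 4.00
n = 2

2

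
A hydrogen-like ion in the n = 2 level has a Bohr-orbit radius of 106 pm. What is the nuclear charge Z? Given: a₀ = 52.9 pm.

2

r_n = n²a₀/Z ⇒ Z = n²a₀/r = 2² × 52.9 / 106 ≈ 2.00
Z = 2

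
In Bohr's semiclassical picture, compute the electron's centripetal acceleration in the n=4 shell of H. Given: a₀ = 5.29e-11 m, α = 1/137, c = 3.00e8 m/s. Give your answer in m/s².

3.54e20 m/s²

r = n²a₀/Z = 8.46e-10 m, v = Zαc/n = 5.47e5 m/s
a = v²/r = (5.47e5)² / 8.46e-10 = 3.54e20 m/s²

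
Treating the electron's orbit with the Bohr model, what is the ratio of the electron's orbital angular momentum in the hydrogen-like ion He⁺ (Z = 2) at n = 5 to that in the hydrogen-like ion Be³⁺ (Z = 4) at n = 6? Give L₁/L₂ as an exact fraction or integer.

5/6

L = nℏ is independent of Z.
L₁/L₂ = n₁/n₂ = 5/6 = 5/6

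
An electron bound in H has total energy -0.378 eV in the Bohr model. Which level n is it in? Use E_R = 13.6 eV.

6

E_n = −E_R Z²/n² ⇒ n² = E_R Z²/(−E_n) = 13.6 × 1² / 0.378 ≈ 35.98
n = 6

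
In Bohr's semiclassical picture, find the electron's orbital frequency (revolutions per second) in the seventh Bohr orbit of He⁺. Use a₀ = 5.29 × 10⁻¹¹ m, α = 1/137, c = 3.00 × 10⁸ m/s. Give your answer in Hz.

7.68 × 10¹³ Hz

r = n²a₀/Z = 1.30 × 10⁻⁹ m, v = Zαc/n = 6.26 × 10⁵ m/s
f = v/(2πr) = 7.68 × 10¹³ Hz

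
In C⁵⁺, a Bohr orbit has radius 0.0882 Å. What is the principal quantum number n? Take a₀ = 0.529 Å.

1

r_n = n²a₀/Z ⇒ n² = rZ/a₀ = 0.0882 × 6 / 0.529 ≈ 1.00
n = 1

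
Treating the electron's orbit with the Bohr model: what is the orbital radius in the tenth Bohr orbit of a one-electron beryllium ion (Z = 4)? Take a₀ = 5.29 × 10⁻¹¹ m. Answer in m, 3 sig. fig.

r_n = n²a₀/Z = 10² × 5.29 × 10⁻¹¹ / 4
    = 100 × 5.29 × 10⁻¹¹ / 4 = 1.32 × 10⁻⁹ m

1.32 × 10⁻⁹ m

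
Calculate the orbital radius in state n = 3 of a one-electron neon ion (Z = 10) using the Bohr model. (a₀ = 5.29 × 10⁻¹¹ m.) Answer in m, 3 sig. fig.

4.76 × 10⁻¹¹ m

r_n = n²a₀/Z = 3² × 5.29 × 10⁻¹¹ / 10
    = 9 × 5.29 × 10⁻¹¹ / 10 = 4.76 × 10⁻¹¹ m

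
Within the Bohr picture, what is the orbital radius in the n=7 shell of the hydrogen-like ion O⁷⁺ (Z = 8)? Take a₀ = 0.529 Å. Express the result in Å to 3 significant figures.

r_n = n²a₀/Z = 7² × 0.529 / 8
    = 49 × 0.529 / 8 = 3.24 Å

3.24 Å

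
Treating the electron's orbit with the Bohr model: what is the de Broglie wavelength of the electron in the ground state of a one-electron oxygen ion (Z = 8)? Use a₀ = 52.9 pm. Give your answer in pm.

The Bohr quantisation condition is nλ = 2πr_n.
r_n = n²a₀/Z = 6.61 pm
λ = 2πr_n/n = 2π·6.61/1 = 41.5 pm

41.5 pm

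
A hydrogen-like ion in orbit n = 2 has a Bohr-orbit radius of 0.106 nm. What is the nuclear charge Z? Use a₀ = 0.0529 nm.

r_n = n²a₀/Z ⇒ Z = n²a₀/r = 2² × 0.0529 / 0.106 ≈ 2.00
Z = 2

2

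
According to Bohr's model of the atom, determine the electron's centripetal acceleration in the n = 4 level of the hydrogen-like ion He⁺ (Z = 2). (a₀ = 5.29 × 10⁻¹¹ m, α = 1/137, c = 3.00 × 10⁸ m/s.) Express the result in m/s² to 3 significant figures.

2.83 × 10²¹ m/s²

r = n²a₀/Z = 4.23 × 10⁻¹⁰ m, v = Zαc/n = 1.09 × 10⁶ m/s
a = v²/r = (1.09 × 10⁶)² / 4.23 × 10⁻¹⁰ = 2.83 × 10²¹ m/s²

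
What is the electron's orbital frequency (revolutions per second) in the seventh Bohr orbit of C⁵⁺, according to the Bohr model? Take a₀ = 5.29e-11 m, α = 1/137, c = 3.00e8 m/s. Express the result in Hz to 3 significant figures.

r = n²a₀/Z = 4.32e-10 m, v = Zαc/n = 1.88e6 m/s
f = v/(2πr) = 6.91e14 Hz

6.91e14 Hz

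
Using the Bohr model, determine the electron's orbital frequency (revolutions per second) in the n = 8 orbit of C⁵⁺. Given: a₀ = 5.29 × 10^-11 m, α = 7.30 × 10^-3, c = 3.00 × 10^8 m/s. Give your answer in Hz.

4.63 × 10^14 Hz

r = n²a₀/Z = 5.64 × 10^-10 m, v = Zαc/n = 1.64 × 10^6 m/s
f = v/(2πr) = 4.63 × 10^14 Hz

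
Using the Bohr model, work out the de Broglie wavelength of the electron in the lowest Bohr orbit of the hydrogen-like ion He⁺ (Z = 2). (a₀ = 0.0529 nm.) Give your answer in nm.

0.166 nm

The Bohr quantisation condition is nλ = 2πr_n.
r_n = n²a₀/Z = 0.0265 nm
λ = 2πr_n/n = 2π·0.0265/1 = 0.166 nm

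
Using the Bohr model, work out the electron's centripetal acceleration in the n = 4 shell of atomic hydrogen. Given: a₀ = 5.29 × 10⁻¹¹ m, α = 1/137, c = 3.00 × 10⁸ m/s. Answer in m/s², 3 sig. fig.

r = n²a₀/Z = 8.46 × 10⁻¹⁰ m, v = Zαc/n = 5.47 × 10⁵ m/s
a = v²/r = (5.47 × 10⁵)² / 8.46 × 10⁻¹⁰ = 3.54 × 10²⁰ m/s²

3.54 × 10²⁰ m/s²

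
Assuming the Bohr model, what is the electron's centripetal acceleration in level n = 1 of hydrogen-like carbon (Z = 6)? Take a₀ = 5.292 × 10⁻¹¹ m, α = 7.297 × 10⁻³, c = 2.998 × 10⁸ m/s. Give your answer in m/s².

r = n²a₀/Z = 8.820 × 10⁻¹² m, v = Zαc/n = 1.313 × 10⁷ m/s
a = v²/r = (1.313 × 10⁷)² / 8.820 × 10⁻¹² = 1.953 × 10²⁵ m/s²

1.953 × 10²⁵ m/s²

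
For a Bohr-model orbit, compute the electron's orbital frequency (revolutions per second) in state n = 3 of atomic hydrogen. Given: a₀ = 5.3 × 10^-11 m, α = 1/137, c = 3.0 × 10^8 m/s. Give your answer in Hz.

2.4 × 10^14 Hz

r = n²a₀/Z = 4.8 × 10^-10 m, v = Zαc/n = 7.3 × 10^5 m/s
f = v/(2πr) = 2.4 × 10^14 Hz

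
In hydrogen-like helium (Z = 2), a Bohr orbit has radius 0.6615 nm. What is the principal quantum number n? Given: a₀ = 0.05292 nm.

r_n = n²a₀/Z ⇒ n² = rZ/a₀ = 0.6615 × 2 / 0.05292 ≈ 25.00
n = 5

5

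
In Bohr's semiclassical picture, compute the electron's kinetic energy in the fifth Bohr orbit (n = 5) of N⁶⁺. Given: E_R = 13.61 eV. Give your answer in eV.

26.68 eV

For a Coulomb orbit the virial theorem gives K = −E_n.
E_n = −E_R·Z²/n², so K = E_R·Z²/n² = 13.61 × 7²/5² = 26.68 eV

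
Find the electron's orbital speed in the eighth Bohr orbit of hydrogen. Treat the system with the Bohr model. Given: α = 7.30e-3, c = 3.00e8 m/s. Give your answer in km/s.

274 km/s

v_n = Zαc/n = 1 × 0.00730 × 3.00e8 / 8
    = 274 km/s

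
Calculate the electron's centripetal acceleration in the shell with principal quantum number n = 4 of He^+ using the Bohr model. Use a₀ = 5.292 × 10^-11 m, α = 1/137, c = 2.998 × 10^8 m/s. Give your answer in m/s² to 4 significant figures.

2.828 × 10^21 m/s²

r = n²a₀/Z = 4.234 × 10^-10 m, v = Zαc/n = 1.094 × 10^6 m/s
a = v²/r = (1.094 × 10^6)² / 4.234 × 10^-10 = 2.828 × 10^21 m/s²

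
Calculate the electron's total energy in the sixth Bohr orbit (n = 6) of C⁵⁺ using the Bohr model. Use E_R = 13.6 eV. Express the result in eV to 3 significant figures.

E_n = −E_R·Z²/n² = −13.6 × 6²/6² = -13.6 eV

-13.6 eV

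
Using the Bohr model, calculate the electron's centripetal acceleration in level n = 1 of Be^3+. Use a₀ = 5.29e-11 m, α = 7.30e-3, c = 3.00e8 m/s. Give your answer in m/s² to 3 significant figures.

5.80e24 m/s²

r = n²a₀/Z = 1.32e-11 m, v = Zαc/n = 8.76e6 m/s
a = v²/r = (8.76e6)² / 1.32e-11 = 5.80e24 m/s²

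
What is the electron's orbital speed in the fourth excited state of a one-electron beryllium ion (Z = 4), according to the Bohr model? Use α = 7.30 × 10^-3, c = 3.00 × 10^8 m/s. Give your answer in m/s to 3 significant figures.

v_n = Zαc/n = 4 × 0.00730 × 3.00 × 10^8 / 5
    = 1.75 × 10^6 m/s

1.75 × 10^6 m/s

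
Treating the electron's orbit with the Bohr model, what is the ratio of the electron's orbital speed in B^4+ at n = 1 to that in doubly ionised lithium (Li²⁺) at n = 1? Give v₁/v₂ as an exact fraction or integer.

v ∝ Z^1 · n^-1
v₁/v₂ = (5/3)^1 · (1/1)^-1 = 5/3

5/3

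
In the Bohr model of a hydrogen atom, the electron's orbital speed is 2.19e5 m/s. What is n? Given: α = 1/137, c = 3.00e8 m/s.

10

v_n = Zαc/n ⇒ n = Zαc/v = 1 × 0.00730 × 3.00e8 / 2.19e5 ≈ 10.00
n = 10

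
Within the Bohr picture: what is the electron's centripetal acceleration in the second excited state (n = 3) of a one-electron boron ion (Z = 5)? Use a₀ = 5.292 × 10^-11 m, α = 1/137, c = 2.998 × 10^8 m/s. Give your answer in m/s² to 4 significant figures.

1.396 × 10^23 m/s²

r = n²a₀/Z = 9.526 × 10^-11 m, v = Zαc/n = 3.647 × 10^6 m/s
a = v²/r = (3.647 × 10^6)² / 9.526 × 10^-11 = 1.396 × 10^23 m/s²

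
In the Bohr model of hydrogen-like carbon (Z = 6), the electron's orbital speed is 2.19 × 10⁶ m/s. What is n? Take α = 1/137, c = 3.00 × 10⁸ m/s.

v_n = Zαc/n ⇒ n = Zαc/v = 6 × 0.00730 × 3.00 × 10⁸ / 2.19 × 10⁶ ≈ 6.00
n = 6

6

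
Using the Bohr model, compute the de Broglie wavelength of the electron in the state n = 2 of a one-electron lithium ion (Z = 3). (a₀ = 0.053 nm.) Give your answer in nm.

The Bohr quantisation condition is nλ = 2πr_n.
r_n = n²a₀/Z = 0.071 nm
λ = 2πr_n/n = 2π·0.071/2 = 0.22 nm

0.22 nm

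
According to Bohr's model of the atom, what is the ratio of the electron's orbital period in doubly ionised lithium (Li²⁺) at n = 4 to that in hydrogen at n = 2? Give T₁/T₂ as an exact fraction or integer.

8/9

T ∝ Z^-2 · n^3
T₁/T₂ = (3/1)^-2 · (4/2)^3 = 8/9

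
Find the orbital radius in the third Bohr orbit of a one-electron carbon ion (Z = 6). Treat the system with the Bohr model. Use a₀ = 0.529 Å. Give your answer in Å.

0.793 Å

r_n = n²a₀/Z = 3² × 0.529 / 6
    = 9 × 0.529 / 6 = 0.793 Å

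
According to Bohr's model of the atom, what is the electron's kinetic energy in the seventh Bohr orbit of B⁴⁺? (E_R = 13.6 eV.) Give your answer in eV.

6.94 eV

For a Coulomb orbit the virial theorem gives K = −E_n.
E_n = −E_R·Z²/n², so K = E_R·Z²/n² = 13.6 × 5²/7² = 6.94 eV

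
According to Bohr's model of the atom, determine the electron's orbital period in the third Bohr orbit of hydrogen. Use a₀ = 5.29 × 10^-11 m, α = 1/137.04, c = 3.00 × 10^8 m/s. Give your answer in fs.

4.10 fs

r = n²a₀/Z = 3²·5.29 × 10^-11/1 = 4.76 × 10^-10 m
v = Zαc/n = 1·0.00730·3.00 × 10^8/3 = 7.30 × 10^5 m/s
T = 2πr/v = 4.10 × 10^-15 s = 4.10 fs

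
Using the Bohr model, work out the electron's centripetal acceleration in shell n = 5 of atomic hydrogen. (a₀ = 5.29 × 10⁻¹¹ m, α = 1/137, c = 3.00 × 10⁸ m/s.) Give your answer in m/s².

1.45 × 10²⁰ m/s²

r = n²a₀/Z = 1.32 × 10⁻⁹ m, v = Zαc/n = 4.38 × 10⁵ m/s
a = v²/r = (4.38 × 10⁵)² / 1.32 × 10⁻⁹ = 1.45 × 10²⁰ m/s²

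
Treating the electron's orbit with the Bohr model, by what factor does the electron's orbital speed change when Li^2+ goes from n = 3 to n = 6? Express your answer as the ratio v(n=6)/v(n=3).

1/2

v ∝ Z^1 · n^-1; with Z fixed, v ∝ n^-1.
v(n=6)/v(n=3) = (6/3)^-1 = 1/2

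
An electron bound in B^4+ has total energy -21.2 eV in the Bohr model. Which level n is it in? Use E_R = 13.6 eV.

4

E_n = −E_R Z²/n² ⇒ n² = E_R Z²/(−E_n) = 13.6 × 5² / 21.2 ≈ 16.04
n = 4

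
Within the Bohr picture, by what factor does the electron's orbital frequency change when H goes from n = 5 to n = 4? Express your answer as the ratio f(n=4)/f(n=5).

f ∝ Z^2 · n^-3; with Z fixed, f ∝ n^-3.
f(n=4)/f(n=5) = (4/5)^-3 = 125/64

125/64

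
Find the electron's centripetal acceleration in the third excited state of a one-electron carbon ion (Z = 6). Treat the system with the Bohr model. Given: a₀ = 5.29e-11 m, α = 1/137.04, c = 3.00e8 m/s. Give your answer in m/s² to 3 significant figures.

r = n²a₀/Z = 1.41e-10 m, v = Zαc/n = 3.28e6 m/s
a = v²/r = (3.28e6)² / 1.41e-10 = 7.64e22 m/s²

7.64e22 m/s²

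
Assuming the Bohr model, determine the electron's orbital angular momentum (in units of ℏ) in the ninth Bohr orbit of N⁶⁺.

9

L_n = nℏ, so L/ℏ = n = 9.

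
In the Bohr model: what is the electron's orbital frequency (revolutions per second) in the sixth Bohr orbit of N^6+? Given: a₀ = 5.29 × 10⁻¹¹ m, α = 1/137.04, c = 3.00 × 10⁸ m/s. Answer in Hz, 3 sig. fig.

1.49 × 10¹⁵ Hz

r = n²a₀/Z = 2.72 × 10⁻¹⁰ m, v = Zαc/n = 2.55 × 10⁶ m/s
f = v/(2πr) = 1.49 × 10¹⁵ Hz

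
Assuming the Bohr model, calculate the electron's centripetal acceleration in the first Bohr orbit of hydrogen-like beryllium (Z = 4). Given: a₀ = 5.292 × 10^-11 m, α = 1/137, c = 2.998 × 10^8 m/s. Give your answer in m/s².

5.791 × 10^24 m/s²

r = n²a₀/Z = 1.323 × 10^-11 m, v = Zαc/n = 8.753 × 10^6 m/s
a = v²/r = (8.753 × 10^6)² / 1.323 × 10^-11 = 5.791 × 10^24 m/s²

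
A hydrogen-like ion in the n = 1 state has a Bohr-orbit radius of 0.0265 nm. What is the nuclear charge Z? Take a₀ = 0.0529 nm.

r_n = n²a₀/Z ⇒ Z = n²a₀/r = 1² × 0.0529 / 0.0265 ≈ 2.00
Z = 2

2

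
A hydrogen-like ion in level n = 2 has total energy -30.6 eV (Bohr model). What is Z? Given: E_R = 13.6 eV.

3

E_n = −E_R Z²/n² ⇒ Z² = −E_n n²/E_R = 30.6 × 2² / 13.6 ≈ 9.00
Z = 3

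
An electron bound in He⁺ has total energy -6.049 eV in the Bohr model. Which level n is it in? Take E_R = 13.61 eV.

E_n = −E_R Z²/n² ⇒ n² = E_R Z²/(−E_n) = 13.61 × 2² / 6.049 ≈ 9.00
n = 3

3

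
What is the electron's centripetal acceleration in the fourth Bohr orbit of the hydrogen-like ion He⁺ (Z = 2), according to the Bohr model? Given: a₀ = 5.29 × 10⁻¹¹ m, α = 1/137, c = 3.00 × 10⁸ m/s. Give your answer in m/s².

2.83 × 10²¹ m/s²

r = n²a₀/Z = 4.23 × 10⁻¹⁰ m, v = Zαc/n = 1.09 × 10⁶ m/s
a = v²/r = (1.09 × 10⁶)² / 4.23 × 10⁻¹⁰ = 2.83 × 10²¹ m/s²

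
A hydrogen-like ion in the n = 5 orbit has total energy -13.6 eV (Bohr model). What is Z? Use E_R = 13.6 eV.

E_n = −E_R Z²/n² ⇒ Z² = −E_n n²/E_R = 13.6 × 5² / 13.6 ≈ 25.00
Z = 5

5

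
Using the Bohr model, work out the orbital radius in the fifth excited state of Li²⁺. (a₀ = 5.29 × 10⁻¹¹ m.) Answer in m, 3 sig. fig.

r_n = n²a₀/Z = 6² × 5.29 × 10⁻¹¹ / 3
    = 36 × 5.29 × 10⁻¹¹ / 3 = 6.35 × 10⁻¹⁰ m

6.35 × 10⁻¹⁰ m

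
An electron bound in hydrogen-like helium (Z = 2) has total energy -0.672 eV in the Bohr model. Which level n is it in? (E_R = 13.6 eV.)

E_n = −E_R Z²/n² ⇒ n² = E_R Z²/(−E_n) = 13.6 × 2² / 0.672 ≈ 80.95
n = 9

9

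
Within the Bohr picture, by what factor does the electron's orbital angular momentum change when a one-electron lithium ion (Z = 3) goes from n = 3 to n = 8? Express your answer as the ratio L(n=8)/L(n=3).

8/3

L = nℏ depends only on n, so L ∝ n.
L(n=8)/L(n=3) = (8/3)^1 = 8/3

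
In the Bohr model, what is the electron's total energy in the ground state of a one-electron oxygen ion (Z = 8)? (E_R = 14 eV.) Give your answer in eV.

-900 eV

E_n = −E_R·Z²/n² = −14 × 8²/1² = -900 eV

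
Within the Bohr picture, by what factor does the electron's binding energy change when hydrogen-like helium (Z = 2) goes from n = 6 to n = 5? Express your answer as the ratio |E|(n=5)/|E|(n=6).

36/25

|E| ∝ Z^2 · n^-2; with Z fixed, |E| ∝ n^-2.
|E|(n=5)/|E|(n=6) = (5/6)^-2 = 36/25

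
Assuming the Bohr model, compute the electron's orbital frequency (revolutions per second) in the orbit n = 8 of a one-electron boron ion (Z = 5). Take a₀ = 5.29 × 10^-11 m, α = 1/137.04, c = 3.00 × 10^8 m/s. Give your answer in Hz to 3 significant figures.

r = n²a₀/Z = 6.77 × 10^-10 m, v = Zαc/n = 1.37 × 10^6 m/s
f = v/(2πr) = 3.22 × 10^14 Hz

3.22 × 10^14 Hz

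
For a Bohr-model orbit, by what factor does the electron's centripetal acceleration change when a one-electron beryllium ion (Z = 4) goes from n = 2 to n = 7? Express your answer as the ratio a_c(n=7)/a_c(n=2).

16/2401

a_c ∝ Z^3 · n^-4; with Z fixed, a_c ∝ n^-4.
a_c(n=7)/a_c(n=2) = (7/2)^-4 = 16/2401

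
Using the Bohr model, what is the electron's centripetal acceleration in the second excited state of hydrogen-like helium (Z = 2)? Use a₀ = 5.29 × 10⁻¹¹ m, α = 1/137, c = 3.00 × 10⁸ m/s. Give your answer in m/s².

r = n²a₀/Z = 2.38 × 10⁻¹⁰ m, v = Zαc/n = 1.46 × 10⁶ m/s
a = v²/r = (1.46 × 10⁶)² / 2.38 × 10⁻¹⁰ = 8.95 × 10²¹ m/s²

8.95 × 10²¹ m/s²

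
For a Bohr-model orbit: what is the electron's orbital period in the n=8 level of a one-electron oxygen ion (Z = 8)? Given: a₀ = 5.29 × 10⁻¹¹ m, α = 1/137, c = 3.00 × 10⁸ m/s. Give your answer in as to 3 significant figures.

r = n²a₀/Z = 8²·5.29 × 10⁻¹¹/8 = 4.23 × 10⁻¹⁰ m
v = Zαc/n = 8·0.00730·3.00 × 10⁸/8 = 2.19 × 10⁶ m/s
T = 2πr/v = 1.21 × 10⁻¹⁵ s = 1210 as

1210 as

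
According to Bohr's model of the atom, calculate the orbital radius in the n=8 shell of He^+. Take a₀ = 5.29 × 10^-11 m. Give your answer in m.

r_n = n²a₀/Z = 8² × 5.29 × 10^-11 / 2
    = 64 × 5.29 × 10^-11 / 2 = 1.69 × 10^-9 m

1.69 × 10^-9 m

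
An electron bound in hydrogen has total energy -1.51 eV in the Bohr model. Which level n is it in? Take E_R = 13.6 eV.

E_n = −E_R Z²/n² ⇒ n² = E_R Z²/(−E_n) = 13.6 × 1² / 1.51 ≈ 9.01
n = 3

3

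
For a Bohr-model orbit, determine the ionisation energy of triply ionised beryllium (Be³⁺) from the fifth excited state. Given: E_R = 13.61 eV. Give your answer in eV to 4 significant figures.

6.049 eV

E_n = −E_R·Z²/n² = −13.61 × 4²/6² eV = -6.049 eV
Ionisation energy = −E_n = 6.049 eV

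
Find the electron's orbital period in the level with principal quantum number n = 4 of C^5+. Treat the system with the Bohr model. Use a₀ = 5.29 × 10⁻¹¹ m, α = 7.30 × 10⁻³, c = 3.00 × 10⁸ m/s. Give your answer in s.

2.70 × 10⁻¹⁶ s

r = n²a₀/Z = 4²·5.29 × 10⁻¹¹/6 = 1.41 × 10⁻¹⁰ m
v = Zαc/n = 6·0.00730·3.00 × 10⁸/4 = 3.29 × 10⁶ m/s
T = 2πr/v = 2.70 × 10⁻¹⁶ s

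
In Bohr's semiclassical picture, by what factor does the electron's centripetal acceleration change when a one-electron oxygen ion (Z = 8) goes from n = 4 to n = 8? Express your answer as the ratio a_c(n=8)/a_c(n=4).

1/16

a_c ∝ Z^3 · n^-4; with Z fixed, a_c ∝ n^-4.
a_c(n=8)/a_c(n=4) = (8/4)^-4 = 1/16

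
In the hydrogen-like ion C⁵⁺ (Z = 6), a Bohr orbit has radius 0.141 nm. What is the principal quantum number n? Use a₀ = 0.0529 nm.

4

r_n = n²a₀/Z ⇒ n² = rZ/a₀ = 0.141 × 6 / 0.0529 ≈ 15.99
n = 4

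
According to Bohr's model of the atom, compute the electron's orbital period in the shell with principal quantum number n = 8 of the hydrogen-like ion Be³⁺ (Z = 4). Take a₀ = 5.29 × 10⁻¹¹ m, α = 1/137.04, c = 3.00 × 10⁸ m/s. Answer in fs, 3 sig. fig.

4.86 fs

r = n²a₀/Z = 8²·5.29 × 10⁻¹¹/4 = 8.46 × 10⁻¹⁰ m
v = Zαc/n = 4·0.00730·3.00 × 10⁸/8 = 1.09 × 10⁶ m/s
T = 2πr/v = 4.86 × 10⁻¹⁵ s = 4.86 fs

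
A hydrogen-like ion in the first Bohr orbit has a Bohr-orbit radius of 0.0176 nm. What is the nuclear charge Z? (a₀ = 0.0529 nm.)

3

r_n = n²a₀/Z ⇒ Z = n²a₀/r = 1² × 0.0529 / 0.0176 ≈ 3.01
Z = 3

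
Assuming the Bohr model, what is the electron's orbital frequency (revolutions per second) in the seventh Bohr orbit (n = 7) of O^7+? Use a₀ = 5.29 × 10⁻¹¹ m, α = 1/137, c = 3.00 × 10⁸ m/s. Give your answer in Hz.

r = n²a₀/Z = 3.24 × 10⁻¹⁰ m, v = Zαc/n = 2.50 × 10⁶ m/s
f = v/(2πr) = 1.23 × 10¹⁵ Hz

1.23 × 10¹⁵ Hz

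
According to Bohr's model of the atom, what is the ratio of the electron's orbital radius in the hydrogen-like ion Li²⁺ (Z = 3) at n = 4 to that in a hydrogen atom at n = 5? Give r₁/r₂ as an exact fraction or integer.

r ∝ Z^-1 · n^2
r₁/r₂ = (3/1)^-1 · (4/5)^2 = 16/75

16/75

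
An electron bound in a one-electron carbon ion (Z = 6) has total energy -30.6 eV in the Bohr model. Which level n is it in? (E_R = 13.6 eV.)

E_n = −E_R Z²/n² ⇒ n² = E_R Z²/(−E_n) = 13.6 × 6² / 30.6 ≈ 16.00
n = 4

4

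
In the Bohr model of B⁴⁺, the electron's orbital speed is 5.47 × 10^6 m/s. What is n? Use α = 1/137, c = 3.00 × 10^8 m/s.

v_n = Zαc/n ⇒ n = Zαc/v = 5 × 0.00730 × 3.00 × 10^8 / 5.47 × 10^6 ≈ 2.00
n = 2

2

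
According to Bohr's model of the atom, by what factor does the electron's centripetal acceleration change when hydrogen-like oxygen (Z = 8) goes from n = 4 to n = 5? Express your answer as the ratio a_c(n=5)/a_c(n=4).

a_c ∝ Z^3 · n^-4; with Z fixed, a_c ∝ n^-4.
a_c(n=5)/a_c(n=4) = (5/4)^-4 = 256/625

256/625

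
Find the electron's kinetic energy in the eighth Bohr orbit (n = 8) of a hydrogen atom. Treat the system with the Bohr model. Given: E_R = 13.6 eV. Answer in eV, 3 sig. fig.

0.212 eV

For a Coulomb orbit the virial theorem gives K = −E_n.
E_n = −E_R·Z²/n², so K = E_R·Z²/n² = 13.6 × 1²/8² = 0.212 eV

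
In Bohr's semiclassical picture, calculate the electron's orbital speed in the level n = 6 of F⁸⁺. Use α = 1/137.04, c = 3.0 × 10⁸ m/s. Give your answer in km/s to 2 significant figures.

3300 km/s

v_n = Zαc/n = 9 × 0.0073 × 3.0 × 10⁸ / 6
    = 3300 km/s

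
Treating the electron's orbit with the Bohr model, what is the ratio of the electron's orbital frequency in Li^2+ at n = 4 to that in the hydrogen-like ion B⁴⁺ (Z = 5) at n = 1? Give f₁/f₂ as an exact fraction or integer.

f ∝ Z^2 · n^-3
f₁/f₂ = (3/5)^2 · (4/1)^-3 = 9/1600

9/1600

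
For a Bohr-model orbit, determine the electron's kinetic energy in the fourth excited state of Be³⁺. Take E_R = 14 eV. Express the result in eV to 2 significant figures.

For a Coulomb orbit the virial theorem gives K = −E_n.
E_n = −E_R·Z²/n², so K = E_R·Z²/n² = 14 × 4²/5² = 9.0 eV

9.0 eV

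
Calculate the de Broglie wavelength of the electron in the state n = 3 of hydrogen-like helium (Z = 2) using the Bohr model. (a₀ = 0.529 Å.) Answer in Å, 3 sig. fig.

The Bohr quantisation condition is nλ = 2πr_n.
r_n = n²a₀/Z = 2.38 Å
λ = 2πr_n/n = 2π·2.38/3 = 4.99 Å

4.99 Å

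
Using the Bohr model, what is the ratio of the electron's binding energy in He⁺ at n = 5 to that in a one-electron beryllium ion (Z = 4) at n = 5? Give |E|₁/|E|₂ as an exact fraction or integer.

1/4

|E| ∝ Z^2 · n^-2
|E|₁/|E|₂ = (2/4)^2 · (5/5)^-2 = 1/4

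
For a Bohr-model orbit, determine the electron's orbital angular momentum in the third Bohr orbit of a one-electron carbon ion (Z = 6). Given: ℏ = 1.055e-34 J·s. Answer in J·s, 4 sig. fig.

3.165e-34 J·s

L_n = nℏ = 3 × 1.055e-34 = 3.165e-34 J·s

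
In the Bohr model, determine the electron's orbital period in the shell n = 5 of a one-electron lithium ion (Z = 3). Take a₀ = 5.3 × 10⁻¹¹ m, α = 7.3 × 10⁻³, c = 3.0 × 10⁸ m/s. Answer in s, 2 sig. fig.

2.1 × 10⁻¹⁵ s

r = n²a₀/Z = 5²·5.3 × 10⁻¹¹/3 = 4.4 × 10⁻¹⁰ m
v = Zαc/n = 3·0.0073·3.0 × 10⁸/5 = 1.3 × 10⁶ m/s
T = 2πr/v = 2.1 × 10⁻¹⁵ s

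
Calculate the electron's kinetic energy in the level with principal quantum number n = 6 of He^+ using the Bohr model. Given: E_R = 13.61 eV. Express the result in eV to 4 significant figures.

For a Coulomb orbit the virial theorem gives K = −E_n.
E_n = −E_R·Z²/n², so K = E_R·Z²/n² = 13.61 × 2²/6² = 1.512 eV

1.512 eV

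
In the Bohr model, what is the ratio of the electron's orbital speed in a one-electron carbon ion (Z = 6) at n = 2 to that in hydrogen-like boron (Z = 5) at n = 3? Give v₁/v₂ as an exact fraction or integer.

v ∝ Z^1 · n^-1
v₁/v₂ = (6/5)^1 · (2/3)^-1 = 9/5

9/5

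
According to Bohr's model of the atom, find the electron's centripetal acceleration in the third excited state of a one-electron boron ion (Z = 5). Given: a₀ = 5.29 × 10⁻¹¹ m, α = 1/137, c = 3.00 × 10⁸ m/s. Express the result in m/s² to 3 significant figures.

r = n²a₀/Z = 1.69 × 10⁻¹⁰ m, v = Zαc/n = 2.74 × 10⁶ m/s
a = v²/r = (2.74 × 10⁶)² / 1.69 × 10⁻¹⁰ = 4.43 × 10²² m/s²

4.43 × 10²² m/s²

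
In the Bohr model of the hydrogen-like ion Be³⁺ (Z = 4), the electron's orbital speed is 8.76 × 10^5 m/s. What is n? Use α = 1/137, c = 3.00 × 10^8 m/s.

v_n = Zαc/n ⇒ n = Zαc/v = 4 × 0.00730 × 3.00 × 10^8 / 8.76 × 10^5 ≈ 10.00
n = 10

10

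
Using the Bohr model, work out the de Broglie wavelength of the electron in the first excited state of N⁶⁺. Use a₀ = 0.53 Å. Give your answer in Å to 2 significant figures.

0.95 Å

The Bohr quantisation condition is nλ = 2πr_n.
r_n = n²a₀/Z = 0.30 Å
λ = 2πr_n/n = 2π·0.30/2 = 0.95 Å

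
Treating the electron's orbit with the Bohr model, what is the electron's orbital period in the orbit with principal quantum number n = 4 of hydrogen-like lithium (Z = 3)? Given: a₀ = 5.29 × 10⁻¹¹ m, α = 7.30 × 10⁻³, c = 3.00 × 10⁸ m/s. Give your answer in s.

r = n²a₀/Z = 4²·5.29 × 10⁻¹¹/3 = 2.82 × 10⁻¹⁰ m
v = Zαc/n = 3·0.00730·3.00 × 10⁸/4 = 1.64 × 10⁶ m/s
T = 2πr/v = 1.08 × 10⁻¹⁵ s

1.08 × 10⁻¹⁵ s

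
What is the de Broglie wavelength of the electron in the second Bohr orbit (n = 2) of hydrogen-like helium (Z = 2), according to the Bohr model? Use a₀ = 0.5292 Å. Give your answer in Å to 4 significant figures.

3.325 Å

The Bohr quantisation condition is nλ = 2πr_n.
r_n = n²a₀/Z = 1.058 Å
λ = 2πr_n/n = 2π·1.058/2 = 3.325 Å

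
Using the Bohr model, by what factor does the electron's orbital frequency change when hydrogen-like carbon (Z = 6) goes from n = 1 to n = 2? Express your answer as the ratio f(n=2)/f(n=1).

f ∝ Z^2 · n^-3; with Z fixed, f ∝ n^-3.
f(n=2)/f(n=1) = (2/1)^-3 = 1/8

1/8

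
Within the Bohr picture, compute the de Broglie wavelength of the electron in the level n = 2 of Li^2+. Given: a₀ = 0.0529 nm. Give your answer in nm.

0.222 nm

The Bohr quantisation condition is nλ = 2πr_n.
r_n = n²a₀/Z = 0.0705 nm
λ = 2πr_n/n = 2π·0.0705/2 = 0.222 nm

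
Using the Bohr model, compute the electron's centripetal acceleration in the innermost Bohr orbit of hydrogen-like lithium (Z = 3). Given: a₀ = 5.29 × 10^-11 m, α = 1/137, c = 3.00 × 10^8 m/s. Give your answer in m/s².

r = n²a₀/Z = 1.76 × 10^-11 m, v = Zαc/n = 6.57 × 10^6 m/s
a = v²/r = (6.57 × 10^6)² / 1.76 × 10^-11 = 2.45 × 10^24 m/s²

2.45 × 10^24 m/s²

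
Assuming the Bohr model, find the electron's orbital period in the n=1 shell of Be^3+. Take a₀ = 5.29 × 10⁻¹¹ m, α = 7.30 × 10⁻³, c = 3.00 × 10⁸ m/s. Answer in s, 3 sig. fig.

9.49 × 10⁻¹⁸ s

r = n²a₀/Z = 1²·5.29 × 10⁻¹¹/4 = 1.32 × 10⁻¹¹ m
v = Zαc/n = 4·0.00730·3.00 × 10⁸/1 = 8.76 × 10⁶ m/s
T = 2πr/v = 9.49 × 10⁻¹⁸ s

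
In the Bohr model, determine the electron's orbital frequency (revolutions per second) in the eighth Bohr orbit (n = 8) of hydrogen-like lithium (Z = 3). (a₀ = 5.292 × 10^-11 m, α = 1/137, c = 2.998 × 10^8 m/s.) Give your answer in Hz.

r = n²a₀/Z = 1.129 × 10^-9 m, v = Zαc/n = 8.206 × 10^5 m/s
f = v/(2πr) = 1.157 × 10^14 Hz

1.157 × 10^14 Hz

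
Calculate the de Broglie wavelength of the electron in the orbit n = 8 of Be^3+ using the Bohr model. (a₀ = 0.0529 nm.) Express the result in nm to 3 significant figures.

The Bohr quantisation condition is nλ = 2πr_n.
r_n = n²a₀/Z = 0.846 nm
λ = 2πr_n/n = 2π·0.846/8 = 0.665 nm

0.665 nm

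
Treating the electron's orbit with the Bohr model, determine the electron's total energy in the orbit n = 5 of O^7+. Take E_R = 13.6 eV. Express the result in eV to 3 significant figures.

-34.8 eV

E_n = −E_R·Z²/n² = −13.6 × 8²/5² = -34.8 eV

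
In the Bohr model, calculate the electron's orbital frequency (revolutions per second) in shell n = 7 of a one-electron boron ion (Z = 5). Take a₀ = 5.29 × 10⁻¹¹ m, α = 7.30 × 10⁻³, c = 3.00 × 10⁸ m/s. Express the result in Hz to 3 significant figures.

4.80 × 10¹⁴ Hz

r = n²a₀/Z = 5.18 × 10⁻¹⁰ m, v = Zαc/n = 1.56 × 10⁶ m/s
f = v/(2πr) = 4.80 × 10¹⁴ Hz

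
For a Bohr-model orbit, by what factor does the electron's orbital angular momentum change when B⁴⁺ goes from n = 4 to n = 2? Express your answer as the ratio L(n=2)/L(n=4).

1/2

L = nℏ depends only on n, so L ∝ n.
L(n=2)/L(n=4) = (2/4)^1 = 1/2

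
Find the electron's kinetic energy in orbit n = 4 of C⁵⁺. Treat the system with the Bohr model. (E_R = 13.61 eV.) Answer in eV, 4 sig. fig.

For a Coulomb orbit the virial theorem gives K = −E_n.
E_n = −E_R·Z²/n², so K = E_R·Z²/n² = 13.61 × 6²/4² = 30.62 eV

30.62 eV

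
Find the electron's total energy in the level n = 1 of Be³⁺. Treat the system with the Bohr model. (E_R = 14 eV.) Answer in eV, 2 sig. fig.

-220 eV

E_n = −E_R·Z²/n² = −14 × 4²/1² = -220 eV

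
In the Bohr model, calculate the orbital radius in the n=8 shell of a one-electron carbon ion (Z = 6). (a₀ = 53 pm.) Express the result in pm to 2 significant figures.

r_n = n²a₀/Z = 8² × 53 / 6
    = 64 × 53 / 6 = 570 pm

570 pm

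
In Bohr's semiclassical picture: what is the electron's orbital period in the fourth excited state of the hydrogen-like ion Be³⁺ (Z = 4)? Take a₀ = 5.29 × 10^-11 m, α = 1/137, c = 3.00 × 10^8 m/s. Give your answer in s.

r = n²a₀/Z = 5²·5.29 × 10^-11/4 = 3.31 × 10^-10 m
v = Zαc/n = 4·0.00730·3.00 × 10^8/5 = 1.75 × 10^6 m/s
T = 2πr/v = 1.19 × 10^-15 s

1.19 × 10^-15 s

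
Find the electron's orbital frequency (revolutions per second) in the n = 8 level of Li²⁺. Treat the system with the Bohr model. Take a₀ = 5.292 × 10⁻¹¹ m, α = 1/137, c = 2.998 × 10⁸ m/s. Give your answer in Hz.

1.157 × 10¹⁴ Hz

r = n²a₀/Z = 1.129 × 10⁻⁹ m, v = Zαc/n = 8.206 × 10⁵ m/s
f = v/(2πr) = 1.157 × 10¹⁴ Hz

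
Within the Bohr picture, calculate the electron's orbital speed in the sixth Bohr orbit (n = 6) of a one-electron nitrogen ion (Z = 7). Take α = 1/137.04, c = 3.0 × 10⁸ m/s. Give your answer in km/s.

v_n = Zαc/n = 7 × 0.0073 × 3.0 × 10⁸ / 6
    = 2600 km/s

2600 km/s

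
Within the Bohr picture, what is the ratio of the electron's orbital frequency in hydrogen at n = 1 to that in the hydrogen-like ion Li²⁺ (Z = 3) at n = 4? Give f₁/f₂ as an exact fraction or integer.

64/9

f ∝ Z^2 · n^-3
f₁/f₂ = (1/3)^2 · (1/4)^-3 = 64/9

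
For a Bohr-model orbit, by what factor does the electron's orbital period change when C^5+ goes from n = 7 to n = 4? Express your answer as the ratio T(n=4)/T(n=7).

64/343

T ∝ Z^-2 · n^3; with Z fixed, T ∝ n^3.
T(n=4)/T(n=7) = (4/7)^3 = 64/343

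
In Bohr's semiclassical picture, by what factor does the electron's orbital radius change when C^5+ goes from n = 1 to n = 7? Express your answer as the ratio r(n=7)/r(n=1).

r ∝ Z^-1 · n^2; with Z fixed, r ∝ n^2.
r(n=7)/r(n=1) = (7/1)^2 = 49

49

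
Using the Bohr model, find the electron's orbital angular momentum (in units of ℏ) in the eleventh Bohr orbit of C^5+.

11

L_n = nℏ, so L/ℏ = n = 11.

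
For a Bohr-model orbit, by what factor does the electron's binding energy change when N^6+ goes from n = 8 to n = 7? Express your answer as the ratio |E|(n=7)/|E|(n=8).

|E| ∝ Z^2 · n^-2; with Z fixed, |E| ∝ n^-2.
|E|(n=7)/|E|(n=8) = (7/8)^-2 = 64/49

64/49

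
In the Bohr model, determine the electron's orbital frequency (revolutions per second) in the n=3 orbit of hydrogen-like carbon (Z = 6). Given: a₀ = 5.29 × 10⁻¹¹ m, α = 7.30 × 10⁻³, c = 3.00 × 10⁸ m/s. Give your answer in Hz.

r = n²a₀/Z = 7.94 × 10⁻¹¹ m, v = Zαc/n = 4.38 × 10⁶ m/s
f = v/(2πr) = 8.79 × 10¹⁵ Hz

8.79 × 10¹⁵ Hz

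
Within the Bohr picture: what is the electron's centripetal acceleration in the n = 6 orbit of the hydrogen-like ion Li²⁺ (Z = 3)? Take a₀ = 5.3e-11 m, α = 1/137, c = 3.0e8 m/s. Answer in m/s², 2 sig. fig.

1.9e21 m/s²

r = n²a₀/Z = 6.4e-10 m, v = Zαc/n = 1.1e6 m/s
a = v²/r = (1.1e6)² / 6.4e-10 = 1.9e21 m/s²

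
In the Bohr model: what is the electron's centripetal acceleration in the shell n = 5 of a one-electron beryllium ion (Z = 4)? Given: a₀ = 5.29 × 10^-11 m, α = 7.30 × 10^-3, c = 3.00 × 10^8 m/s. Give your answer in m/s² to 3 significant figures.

9.28 × 10^21 m/s²

r = n²a₀/Z = 3.31 × 10^-10 m, v = Zαc/n = 1.75 × 10^6 m/s
a = v²/r = (1.75 × 10^6)² / 3.31 × 10^-10 = 9.28 × 10^21 m/s²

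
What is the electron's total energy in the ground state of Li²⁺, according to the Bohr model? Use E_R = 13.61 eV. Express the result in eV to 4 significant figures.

E_n = −E_R·Z²/n² = −13.61 × 3²/1² = -122.5 eV

-122.5 eV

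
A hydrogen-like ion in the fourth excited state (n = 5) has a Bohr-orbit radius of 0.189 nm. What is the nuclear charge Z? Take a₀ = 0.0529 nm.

7

r_n = n²a₀/Z ⇒ Z = n²a₀/r = 5² × 0.0529 / 0.189 ≈ 7.00
Z = 7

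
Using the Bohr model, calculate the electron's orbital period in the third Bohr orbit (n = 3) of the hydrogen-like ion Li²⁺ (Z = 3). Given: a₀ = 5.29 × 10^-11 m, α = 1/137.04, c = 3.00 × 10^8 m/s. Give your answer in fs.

r = n²a₀/Z = 3²·5.29 × 10^-11/3 = 1.59 × 10^-10 m
v = Zαc/n = 3·0.00730·3.00 × 10^8/3 = 2.19 × 10^6 m/s
T = 2πr/v = 4.55 × 10^-16 s = 0.455 fs

0.455 fs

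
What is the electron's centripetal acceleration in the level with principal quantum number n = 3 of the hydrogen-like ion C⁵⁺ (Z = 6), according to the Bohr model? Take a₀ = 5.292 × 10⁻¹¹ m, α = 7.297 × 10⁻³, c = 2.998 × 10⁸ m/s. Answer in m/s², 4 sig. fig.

r = n²a₀/Z = 7.938 × 10⁻¹¹ m, v = Zαc/n = 4.375 × 10⁶ m/s
a = v²/r = (4.375 × 10⁶)² / 7.938 × 10⁻¹¹ = 2.412 × 10²³ m/s²

2.412 × 10²³ m/s²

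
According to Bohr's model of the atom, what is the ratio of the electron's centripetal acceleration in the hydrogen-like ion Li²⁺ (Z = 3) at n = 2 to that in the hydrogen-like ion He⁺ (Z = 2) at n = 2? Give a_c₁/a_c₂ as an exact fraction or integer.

27/8

a_c ∝ Z^3 · n^-4
a_c₁/a_c₂ = (3/2)^3 · (2/2)^-4 = 27/8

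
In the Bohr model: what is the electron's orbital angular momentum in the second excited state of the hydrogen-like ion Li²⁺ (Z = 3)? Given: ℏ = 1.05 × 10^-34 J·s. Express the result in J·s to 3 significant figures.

3.15 × 10^-34 J·s

L_n = nℏ = 3 × 1.05 × 10^-34 = 3.15 × 10^-34 J·s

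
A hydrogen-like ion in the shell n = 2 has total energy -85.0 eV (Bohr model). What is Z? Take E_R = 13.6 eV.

5

E_n = −E_R Z²/n² ⇒ Z² = −E_n n²/E_R = 85.0 × 2² / 13.6 ≈ 25.00
Z = 5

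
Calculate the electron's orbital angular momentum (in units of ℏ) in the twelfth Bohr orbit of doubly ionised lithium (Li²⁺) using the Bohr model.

L_n = nℏ, so L/ℏ = n = 12.

12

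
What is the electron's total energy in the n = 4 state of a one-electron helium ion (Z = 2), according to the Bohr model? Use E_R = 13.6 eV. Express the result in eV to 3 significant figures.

-3.40 eV

E_n = −E_R·Z²/n² = −13.6 × 2²/4² = -3.40 eV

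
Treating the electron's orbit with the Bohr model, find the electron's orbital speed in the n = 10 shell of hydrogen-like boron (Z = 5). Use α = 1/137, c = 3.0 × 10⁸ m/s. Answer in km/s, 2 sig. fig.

1100 km/s

v_n = Zαc/n = 5 × 0.0073 × 3.0 × 10⁸ / 10
    = 1100 km/s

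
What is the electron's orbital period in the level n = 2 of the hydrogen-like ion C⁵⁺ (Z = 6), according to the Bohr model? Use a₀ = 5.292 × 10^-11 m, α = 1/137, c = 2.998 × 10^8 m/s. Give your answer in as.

33.77 as

r = n²a₀/Z = 2²·5.292 × 10^-11/6 = 3.528 × 10^-11 m
v = Zαc/n = 6·0.007299·2.998 × 10^8/2 = 6.565 × 10^6 m/s
T = 2πr/v = 3.377 × 10^-17 s = 33.77 as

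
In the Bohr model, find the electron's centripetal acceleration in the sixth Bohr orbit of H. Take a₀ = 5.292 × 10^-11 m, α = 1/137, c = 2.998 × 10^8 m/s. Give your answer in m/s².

r = n²a₀/Z = 1.905 × 10^-9 m, v = Zαc/n = 3.647 × 10^5 m/s
a = v²/r = (3.647 × 10^5)² / 1.905 × 10^-9 = 6.982 × 10^19 m/s²

6.982 × 10^19 m/s²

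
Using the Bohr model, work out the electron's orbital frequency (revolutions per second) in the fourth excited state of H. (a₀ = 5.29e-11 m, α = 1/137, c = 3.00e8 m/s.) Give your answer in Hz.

r = n²a₀/Z = 1.32e-9 m, v = Zαc/n = 4.38e5 m/s
f = v/(2πr) = 5.27e13 Hz

5.27e13 Hz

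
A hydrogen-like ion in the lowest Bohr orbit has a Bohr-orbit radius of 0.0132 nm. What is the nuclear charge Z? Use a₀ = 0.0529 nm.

r_n = n²a₀/Z ⇒ Z = n²a₀/r = 1² × 0.0529 / 0.0132 ≈ 4.01
Z = 4

4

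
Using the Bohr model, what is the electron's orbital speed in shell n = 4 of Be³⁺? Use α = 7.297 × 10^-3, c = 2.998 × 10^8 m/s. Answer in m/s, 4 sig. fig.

2.188 × 10^6 m/s

v_n = Zαc/n = 4 × 0.007297 × 2.998 × 10^8 / 4
    = 2.188 × 10^6 m/s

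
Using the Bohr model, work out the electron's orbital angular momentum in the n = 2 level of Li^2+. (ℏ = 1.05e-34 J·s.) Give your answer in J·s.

L_n = nℏ = 2 × 1.05e-34 = 2.10e-34 J·s

2.10e-34 J·s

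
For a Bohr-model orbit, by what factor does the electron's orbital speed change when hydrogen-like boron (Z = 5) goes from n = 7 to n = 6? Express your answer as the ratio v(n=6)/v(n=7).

7/6

v ∝ Z^1 · n^-1; with Z fixed, v ∝ n^-1.
v(n=6)/v(n=7) = (6/7)^-1 = 7/6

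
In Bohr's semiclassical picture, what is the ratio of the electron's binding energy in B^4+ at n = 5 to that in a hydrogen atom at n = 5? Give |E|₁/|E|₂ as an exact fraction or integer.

|E| ∝ Z^2 · n^-2
|E|₁/|E|₂ = (5/1)^2 · (5/5)^-2 = 25

25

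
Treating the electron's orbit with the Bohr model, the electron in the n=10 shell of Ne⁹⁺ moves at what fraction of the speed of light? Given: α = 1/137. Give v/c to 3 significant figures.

v_n = Zαc/n, so v/c = Zα/n = 10 × 0.00730 / 10 = 0.00730

0.00730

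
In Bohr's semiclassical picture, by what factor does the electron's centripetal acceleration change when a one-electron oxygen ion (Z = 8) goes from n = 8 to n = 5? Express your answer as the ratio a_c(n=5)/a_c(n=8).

4096/625

a_c ∝ Z^3 · n^-4; with Z fixed, a_c ∝ n^-4.
a_c(n=5)/a_c(n=8) = (5/8)^-4 = 4096/625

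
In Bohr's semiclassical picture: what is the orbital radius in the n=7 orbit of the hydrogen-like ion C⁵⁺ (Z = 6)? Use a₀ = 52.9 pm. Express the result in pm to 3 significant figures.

432 pm

r_n = n²a₀/Z = 7² × 52.9 / 6
    = 49 × 52.9 / 6 = 432 pm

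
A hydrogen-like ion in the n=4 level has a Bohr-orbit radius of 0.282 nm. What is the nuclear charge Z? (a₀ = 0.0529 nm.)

3

r_n = n²a₀/Z ⇒ Z = n²a₀/r = 4² × 0.0529 / 0.282 ≈ 3.00
Z = 3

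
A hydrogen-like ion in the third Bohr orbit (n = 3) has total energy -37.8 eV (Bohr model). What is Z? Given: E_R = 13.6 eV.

E_n = −E_R Z²/n² ⇒ Z² = −E_n n²/E_R = 37.8 × 3² / 13.6 ≈ 25.01
Z = 5

5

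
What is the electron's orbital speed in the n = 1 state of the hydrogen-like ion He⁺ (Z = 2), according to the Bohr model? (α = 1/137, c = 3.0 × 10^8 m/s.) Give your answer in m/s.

4.4 × 10^6 m/s

v_n = Zαc/n = 2 × 0.0073 × 3.0 × 10^8 / 1
    = 4.4 × 10^6 m/s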